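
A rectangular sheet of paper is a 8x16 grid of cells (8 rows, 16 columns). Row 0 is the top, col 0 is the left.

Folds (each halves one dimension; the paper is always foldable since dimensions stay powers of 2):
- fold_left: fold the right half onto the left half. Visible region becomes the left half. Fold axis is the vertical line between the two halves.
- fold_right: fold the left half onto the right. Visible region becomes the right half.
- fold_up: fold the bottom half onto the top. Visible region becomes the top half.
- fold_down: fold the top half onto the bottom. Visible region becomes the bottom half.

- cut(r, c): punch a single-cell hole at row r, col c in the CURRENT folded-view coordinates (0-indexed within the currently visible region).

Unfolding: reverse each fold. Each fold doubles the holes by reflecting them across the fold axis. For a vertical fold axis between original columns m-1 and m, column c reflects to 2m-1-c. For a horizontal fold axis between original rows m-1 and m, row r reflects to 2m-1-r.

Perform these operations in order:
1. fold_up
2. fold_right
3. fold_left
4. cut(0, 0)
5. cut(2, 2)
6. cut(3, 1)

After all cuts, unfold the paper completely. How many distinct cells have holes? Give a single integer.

Op 1 fold_up: fold axis h@4; visible region now rows[0,4) x cols[0,16) = 4x16
Op 2 fold_right: fold axis v@8; visible region now rows[0,4) x cols[8,16) = 4x8
Op 3 fold_left: fold axis v@12; visible region now rows[0,4) x cols[8,12) = 4x4
Op 4 cut(0, 0): punch at orig (0,8); cuts so far [(0, 8)]; region rows[0,4) x cols[8,12) = 4x4
Op 5 cut(2, 2): punch at orig (2,10); cuts so far [(0, 8), (2, 10)]; region rows[0,4) x cols[8,12) = 4x4
Op 6 cut(3, 1): punch at orig (3,9); cuts so far [(0, 8), (2, 10), (3, 9)]; region rows[0,4) x cols[8,12) = 4x4
Unfold 1 (reflect across v@12): 6 holes -> [(0, 8), (0, 15), (2, 10), (2, 13), (3, 9), (3, 14)]
Unfold 2 (reflect across v@8): 12 holes -> [(0, 0), (0, 7), (0, 8), (0, 15), (2, 2), (2, 5), (2, 10), (2, 13), (3, 1), (3, 6), (3, 9), (3, 14)]
Unfold 3 (reflect across h@4): 24 holes -> [(0, 0), (0, 7), (0, 8), (0, 15), (2, 2), (2, 5), (2, 10), (2, 13), (3, 1), (3, 6), (3, 9), (3, 14), (4, 1), (4, 6), (4, 9), (4, 14), (5, 2), (5, 5), (5, 10), (5, 13), (7, 0), (7, 7), (7, 8), (7, 15)]

Answer: 24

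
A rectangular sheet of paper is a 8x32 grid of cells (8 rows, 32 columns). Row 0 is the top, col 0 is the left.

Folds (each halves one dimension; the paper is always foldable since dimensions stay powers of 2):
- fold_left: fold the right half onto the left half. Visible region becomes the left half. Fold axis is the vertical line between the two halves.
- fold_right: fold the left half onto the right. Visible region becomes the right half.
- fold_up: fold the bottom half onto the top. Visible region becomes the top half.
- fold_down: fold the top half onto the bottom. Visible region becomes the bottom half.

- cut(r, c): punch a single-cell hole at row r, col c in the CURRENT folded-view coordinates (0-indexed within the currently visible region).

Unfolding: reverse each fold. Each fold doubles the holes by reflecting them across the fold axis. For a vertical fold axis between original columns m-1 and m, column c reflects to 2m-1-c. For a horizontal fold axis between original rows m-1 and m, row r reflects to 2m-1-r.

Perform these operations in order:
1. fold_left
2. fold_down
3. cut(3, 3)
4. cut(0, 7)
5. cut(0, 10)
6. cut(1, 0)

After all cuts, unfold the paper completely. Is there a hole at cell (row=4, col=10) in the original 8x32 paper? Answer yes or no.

Op 1 fold_left: fold axis v@16; visible region now rows[0,8) x cols[0,16) = 8x16
Op 2 fold_down: fold axis h@4; visible region now rows[4,8) x cols[0,16) = 4x16
Op 3 cut(3, 3): punch at orig (7,3); cuts so far [(7, 3)]; region rows[4,8) x cols[0,16) = 4x16
Op 4 cut(0, 7): punch at orig (4,7); cuts so far [(4, 7), (7, 3)]; region rows[4,8) x cols[0,16) = 4x16
Op 5 cut(0, 10): punch at orig (4,10); cuts so far [(4, 7), (4, 10), (7, 3)]; region rows[4,8) x cols[0,16) = 4x16
Op 6 cut(1, 0): punch at orig (5,0); cuts so far [(4, 7), (4, 10), (5, 0), (7, 3)]; region rows[4,8) x cols[0,16) = 4x16
Unfold 1 (reflect across h@4): 8 holes -> [(0, 3), (2, 0), (3, 7), (3, 10), (4, 7), (4, 10), (5, 0), (7, 3)]
Unfold 2 (reflect across v@16): 16 holes -> [(0, 3), (0, 28), (2, 0), (2, 31), (3, 7), (3, 10), (3, 21), (3, 24), (4, 7), (4, 10), (4, 21), (4, 24), (5, 0), (5, 31), (7, 3), (7, 28)]
Holes: [(0, 3), (0, 28), (2, 0), (2, 31), (3, 7), (3, 10), (3, 21), (3, 24), (4, 7), (4, 10), (4, 21), (4, 24), (5, 0), (5, 31), (7, 3), (7, 28)]

Answer: yes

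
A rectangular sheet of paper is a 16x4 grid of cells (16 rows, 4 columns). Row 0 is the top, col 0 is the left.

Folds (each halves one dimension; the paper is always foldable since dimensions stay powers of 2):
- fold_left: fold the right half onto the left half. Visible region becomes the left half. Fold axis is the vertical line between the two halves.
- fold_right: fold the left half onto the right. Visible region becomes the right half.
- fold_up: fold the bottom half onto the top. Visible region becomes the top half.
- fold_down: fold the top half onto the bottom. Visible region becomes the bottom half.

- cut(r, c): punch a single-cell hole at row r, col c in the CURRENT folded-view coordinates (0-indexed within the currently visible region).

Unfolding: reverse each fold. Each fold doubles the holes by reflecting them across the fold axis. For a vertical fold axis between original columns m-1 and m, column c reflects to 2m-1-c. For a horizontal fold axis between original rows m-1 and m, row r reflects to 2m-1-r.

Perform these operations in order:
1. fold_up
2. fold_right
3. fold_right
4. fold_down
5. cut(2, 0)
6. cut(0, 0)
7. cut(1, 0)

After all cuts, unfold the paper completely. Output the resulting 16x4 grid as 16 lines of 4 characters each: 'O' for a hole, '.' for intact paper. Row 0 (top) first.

Answer: ....
OOOO
OOOO
OOOO
OOOO
OOOO
OOOO
....
....
OOOO
OOOO
OOOO
OOOO
OOOO
OOOO
....

Derivation:
Op 1 fold_up: fold axis h@8; visible region now rows[0,8) x cols[0,4) = 8x4
Op 2 fold_right: fold axis v@2; visible region now rows[0,8) x cols[2,4) = 8x2
Op 3 fold_right: fold axis v@3; visible region now rows[0,8) x cols[3,4) = 8x1
Op 4 fold_down: fold axis h@4; visible region now rows[4,8) x cols[3,4) = 4x1
Op 5 cut(2, 0): punch at orig (6,3); cuts so far [(6, 3)]; region rows[4,8) x cols[3,4) = 4x1
Op 6 cut(0, 0): punch at orig (4,3); cuts so far [(4, 3), (6, 3)]; region rows[4,8) x cols[3,4) = 4x1
Op 7 cut(1, 0): punch at orig (5,3); cuts so far [(4, 3), (5, 3), (6, 3)]; region rows[4,8) x cols[3,4) = 4x1
Unfold 1 (reflect across h@4): 6 holes -> [(1, 3), (2, 3), (3, 3), (4, 3), (5, 3), (6, 3)]
Unfold 2 (reflect across v@3): 12 holes -> [(1, 2), (1, 3), (2, 2), (2, 3), (3, 2), (3, 3), (4, 2), (4, 3), (5, 2), (5, 3), (6, 2), (6, 3)]
Unfold 3 (reflect across v@2): 24 holes -> [(1, 0), (1, 1), (1, 2), (1, 3), (2, 0), (2, 1), (2, 2), (2, 3), (3, 0), (3, 1), (3, 2), (3, 3), (4, 0), (4, 1), (4, 2), (4, 3), (5, 0), (5, 1), (5, 2), (5, 3), (6, 0), (6, 1), (6, 2), (6, 3)]
Unfold 4 (reflect across h@8): 48 holes -> [(1, 0), (1, 1), (1, 2), (1, 3), (2, 0), (2, 1), (2, 2), (2, 3), (3, 0), (3, 1), (3, 2), (3, 3), (4, 0), (4, 1), (4, 2), (4, 3), (5, 0), (5, 1), (5, 2), (5, 3), (6, 0), (6, 1), (6, 2), (6, 3), (9, 0), (9, 1), (9, 2), (9, 3), (10, 0), (10, 1), (10, 2), (10, 3), (11, 0), (11, 1), (11, 2), (11, 3), (12, 0), (12, 1), (12, 2), (12, 3), (13, 0), (13, 1), (13, 2), (13, 3), (14, 0), (14, 1), (14, 2), (14, 3)]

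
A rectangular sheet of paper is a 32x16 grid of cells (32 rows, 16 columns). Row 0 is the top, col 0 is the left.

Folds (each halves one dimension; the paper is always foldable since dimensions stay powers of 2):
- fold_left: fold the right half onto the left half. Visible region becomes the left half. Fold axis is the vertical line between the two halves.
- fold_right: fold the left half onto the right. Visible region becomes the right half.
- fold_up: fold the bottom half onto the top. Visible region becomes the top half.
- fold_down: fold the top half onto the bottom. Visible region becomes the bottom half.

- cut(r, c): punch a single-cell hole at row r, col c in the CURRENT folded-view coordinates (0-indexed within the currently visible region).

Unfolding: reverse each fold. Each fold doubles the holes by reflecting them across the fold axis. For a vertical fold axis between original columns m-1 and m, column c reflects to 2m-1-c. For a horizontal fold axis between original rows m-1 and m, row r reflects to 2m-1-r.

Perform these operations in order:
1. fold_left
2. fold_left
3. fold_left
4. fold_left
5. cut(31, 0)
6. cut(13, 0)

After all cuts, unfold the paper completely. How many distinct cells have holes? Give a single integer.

Op 1 fold_left: fold axis v@8; visible region now rows[0,32) x cols[0,8) = 32x8
Op 2 fold_left: fold axis v@4; visible region now rows[0,32) x cols[0,4) = 32x4
Op 3 fold_left: fold axis v@2; visible region now rows[0,32) x cols[0,2) = 32x2
Op 4 fold_left: fold axis v@1; visible region now rows[0,32) x cols[0,1) = 32x1
Op 5 cut(31, 0): punch at orig (31,0); cuts so far [(31, 0)]; region rows[0,32) x cols[0,1) = 32x1
Op 6 cut(13, 0): punch at orig (13,0); cuts so far [(13, 0), (31, 0)]; region rows[0,32) x cols[0,1) = 32x1
Unfold 1 (reflect across v@1): 4 holes -> [(13, 0), (13, 1), (31, 0), (31, 1)]
Unfold 2 (reflect across v@2): 8 holes -> [(13, 0), (13, 1), (13, 2), (13, 3), (31, 0), (31, 1), (31, 2), (31, 3)]
Unfold 3 (reflect across v@4): 16 holes -> [(13, 0), (13, 1), (13, 2), (13, 3), (13, 4), (13, 5), (13, 6), (13, 7), (31, 0), (31, 1), (31, 2), (31, 3), (31, 4), (31, 5), (31, 6), (31, 7)]
Unfold 4 (reflect across v@8): 32 holes -> [(13, 0), (13, 1), (13, 2), (13, 3), (13, 4), (13, 5), (13, 6), (13, 7), (13, 8), (13, 9), (13, 10), (13, 11), (13, 12), (13, 13), (13, 14), (13, 15), (31, 0), (31, 1), (31, 2), (31, 3), (31, 4), (31, 5), (31, 6), (31, 7), (31, 8), (31, 9), (31, 10), (31, 11), (31, 12), (31, 13), (31, 14), (31, 15)]

Answer: 32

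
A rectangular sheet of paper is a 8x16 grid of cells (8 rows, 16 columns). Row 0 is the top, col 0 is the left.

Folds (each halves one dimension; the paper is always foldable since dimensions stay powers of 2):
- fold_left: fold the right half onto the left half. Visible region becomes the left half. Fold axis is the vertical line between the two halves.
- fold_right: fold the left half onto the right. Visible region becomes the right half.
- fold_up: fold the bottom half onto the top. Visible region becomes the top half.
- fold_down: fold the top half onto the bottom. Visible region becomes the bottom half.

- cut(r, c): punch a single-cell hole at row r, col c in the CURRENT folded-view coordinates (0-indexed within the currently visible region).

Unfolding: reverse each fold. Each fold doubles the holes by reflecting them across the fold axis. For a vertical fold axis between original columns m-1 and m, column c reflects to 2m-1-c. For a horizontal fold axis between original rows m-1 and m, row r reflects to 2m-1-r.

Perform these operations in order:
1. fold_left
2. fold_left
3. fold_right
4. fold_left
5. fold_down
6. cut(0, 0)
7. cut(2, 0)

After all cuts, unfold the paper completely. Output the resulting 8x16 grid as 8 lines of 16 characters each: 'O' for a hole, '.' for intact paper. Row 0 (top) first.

Answer: ................
OOOOOOOOOOOOOOOO
................
OOOOOOOOOOOOOOOO
OOOOOOOOOOOOOOOO
................
OOOOOOOOOOOOOOOO
................

Derivation:
Op 1 fold_left: fold axis v@8; visible region now rows[0,8) x cols[0,8) = 8x8
Op 2 fold_left: fold axis v@4; visible region now rows[0,8) x cols[0,4) = 8x4
Op 3 fold_right: fold axis v@2; visible region now rows[0,8) x cols[2,4) = 8x2
Op 4 fold_left: fold axis v@3; visible region now rows[0,8) x cols[2,3) = 8x1
Op 5 fold_down: fold axis h@4; visible region now rows[4,8) x cols[2,3) = 4x1
Op 6 cut(0, 0): punch at orig (4,2); cuts so far [(4, 2)]; region rows[4,8) x cols[2,3) = 4x1
Op 7 cut(2, 0): punch at orig (6,2); cuts so far [(4, 2), (6, 2)]; region rows[4,8) x cols[2,3) = 4x1
Unfold 1 (reflect across h@4): 4 holes -> [(1, 2), (3, 2), (4, 2), (6, 2)]
Unfold 2 (reflect across v@3): 8 holes -> [(1, 2), (1, 3), (3, 2), (3, 3), (4, 2), (4, 3), (6, 2), (6, 3)]
Unfold 3 (reflect across v@2): 16 holes -> [(1, 0), (1, 1), (1, 2), (1, 3), (3, 0), (3, 1), (3, 2), (3, 3), (4, 0), (4, 1), (4, 2), (4, 3), (6, 0), (6, 1), (6, 2), (6, 3)]
Unfold 4 (reflect across v@4): 32 holes -> [(1, 0), (1, 1), (1, 2), (1, 3), (1, 4), (1, 5), (1, 6), (1, 7), (3, 0), (3, 1), (3, 2), (3, 3), (3, 4), (3, 5), (3, 6), (3, 7), (4, 0), (4, 1), (4, 2), (4, 3), (4, 4), (4, 5), (4, 6), (4, 7), (6, 0), (6, 1), (6, 2), (6, 3), (6, 4), (6, 5), (6, 6), (6, 7)]
Unfold 5 (reflect across v@8): 64 holes -> [(1, 0), (1, 1), (1, 2), (1, 3), (1, 4), (1, 5), (1, 6), (1, 7), (1, 8), (1, 9), (1, 10), (1, 11), (1, 12), (1, 13), (1, 14), (1, 15), (3, 0), (3, 1), (3, 2), (3, 3), (3, 4), (3, 5), (3, 6), (3, 7), (3, 8), (3, 9), (3, 10), (3, 11), (3, 12), (3, 13), (3, 14), (3, 15), (4, 0), (4, 1), (4, 2), (4, 3), (4, 4), (4, 5), (4, 6), (4, 7), (4, 8), (4, 9), (4, 10), (4, 11), (4, 12), (4, 13), (4, 14), (4, 15), (6, 0), (6, 1), (6, 2), (6, 3), (6, 4), (6, 5), (6, 6), (6, 7), (6, 8), (6, 9), (6, 10), (6, 11), (6, 12), (6, 13), (6, 14), (6, 15)]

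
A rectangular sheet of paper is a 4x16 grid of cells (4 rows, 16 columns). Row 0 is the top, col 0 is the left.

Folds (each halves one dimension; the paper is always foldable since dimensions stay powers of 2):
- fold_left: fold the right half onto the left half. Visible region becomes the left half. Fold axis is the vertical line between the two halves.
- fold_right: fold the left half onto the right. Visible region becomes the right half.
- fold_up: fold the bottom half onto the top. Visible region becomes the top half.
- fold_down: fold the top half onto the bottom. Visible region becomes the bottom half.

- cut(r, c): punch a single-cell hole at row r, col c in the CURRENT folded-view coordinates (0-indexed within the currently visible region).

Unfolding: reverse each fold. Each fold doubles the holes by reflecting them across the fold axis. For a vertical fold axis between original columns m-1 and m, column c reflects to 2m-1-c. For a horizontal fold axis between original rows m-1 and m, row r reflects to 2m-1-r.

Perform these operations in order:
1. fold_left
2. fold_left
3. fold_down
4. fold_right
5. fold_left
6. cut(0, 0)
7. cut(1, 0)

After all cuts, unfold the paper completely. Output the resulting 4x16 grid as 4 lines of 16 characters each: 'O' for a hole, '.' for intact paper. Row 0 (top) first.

Op 1 fold_left: fold axis v@8; visible region now rows[0,4) x cols[0,8) = 4x8
Op 2 fold_left: fold axis v@4; visible region now rows[0,4) x cols[0,4) = 4x4
Op 3 fold_down: fold axis h@2; visible region now rows[2,4) x cols[0,4) = 2x4
Op 4 fold_right: fold axis v@2; visible region now rows[2,4) x cols[2,4) = 2x2
Op 5 fold_left: fold axis v@3; visible region now rows[2,4) x cols[2,3) = 2x1
Op 6 cut(0, 0): punch at orig (2,2); cuts so far [(2, 2)]; region rows[2,4) x cols[2,3) = 2x1
Op 7 cut(1, 0): punch at orig (3,2); cuts so far [(2, 2), (3, 2)]; region rows[2,4) x cols[2,3) = 2x1
Unfold 1 (reflect across v@3): 4 holes -> [(2, 2), (2, 3), (3, 2), (3, 3)]
Unfold 2 (reflect across v@2): 8 holes -> [(2, 0), (2, 1), (2, 2), (2, 3), (3, 0), (3, 1), (3, 2), (3, 3)]
Unfold 3 (reflect across h@2): 16 holes -> [(0, 0), (0, 1), (0, 2), (0, 3), (1, 0), (1, 1), (1, 2), (1, 3), (2, 0), (2, 1), (2, 2), (2, 3), (3, 0), (3, 1), (3, 2), (3, 3)]
Unfold 4 (reflect across v@4): 32 holes -> [(0, 0), (0, 1), (0, 2), (0, 3), (0, 4), (0, 5), (0, 6), (0, 7), (1, 0), (1, 1), (1, 2), (1, 3), (1, 4), (1, 5), (1, 6), (1, 7), (2, 0), (2, 1), (2, 2), (2, 3), (2, 4), (2, 5), (2, 6), (2, 7), (3, 0), (3, 1), (3, 2), (3, 3), (3, 4), (3, 5), (3, 6), (3, 7)]
Unfold 5 (reflect across v@8): 64 holes -> [(0, 0), (0, 1), (0, 2), (0, 3), (0, 4), (0, 5), (0, 6), (0, 7), (0, 8), (0, 9), (0, 10), (0, 11), (0, 12), (0, 13), (0, 14), (0, 15), (1, 0), (1, 1), (1, 2), (1, 3), (1, 4), (1, 5), (1, 6), (1, 7), (1, 8), (1, 9), (1, 10), (1, 11), (1, 12), (1, 13), (1, 14), (1, 15), (2, 0), (2, 1), (2, 2), (2, 3), (2, 4), (2, 5), (2, 6), (2, 7), (2, 8), (2, 9), (2, 10), (2, 11), (2, 12), (2, 13), (2, 14), (2, 15), (3, 0), (3, 1), (3, 2), (3, 3), (3, 4), (3, 5), (3, 6), (3, 7), (3, 8), (3, 9), (3, 10), (3, 11), (3, 12), (3, 13), (3, 14), (3, 15)]

Answer: OOOOOOOOOOOOOOOO
OOOOOOOOOOOOOOOO
OOOOOOOOOOOOOOOO
OOOOOOOOOOOOOOOO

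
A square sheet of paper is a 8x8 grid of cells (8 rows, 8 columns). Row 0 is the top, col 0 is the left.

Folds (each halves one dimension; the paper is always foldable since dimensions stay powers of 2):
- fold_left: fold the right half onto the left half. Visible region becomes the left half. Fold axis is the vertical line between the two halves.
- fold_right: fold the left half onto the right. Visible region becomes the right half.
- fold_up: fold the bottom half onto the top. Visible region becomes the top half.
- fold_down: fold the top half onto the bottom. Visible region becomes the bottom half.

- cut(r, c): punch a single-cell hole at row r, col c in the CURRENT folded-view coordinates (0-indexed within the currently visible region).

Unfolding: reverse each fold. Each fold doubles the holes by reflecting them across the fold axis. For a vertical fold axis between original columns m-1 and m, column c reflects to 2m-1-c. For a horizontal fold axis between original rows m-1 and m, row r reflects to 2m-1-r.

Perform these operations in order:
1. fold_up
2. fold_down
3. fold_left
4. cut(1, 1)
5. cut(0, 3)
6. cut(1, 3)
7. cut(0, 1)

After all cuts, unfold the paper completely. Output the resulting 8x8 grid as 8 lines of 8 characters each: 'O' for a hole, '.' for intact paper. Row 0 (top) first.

Answer: .O.OO.O.
.O.OO.O.
.O.OO.O.
.O.OO.O.
.O.OO.O.
.O.OO.O.
.O.OO.O.
.O.OO.O.

Derivation:
Op 1 fold_up: fold axis h@4; visible region now rows[0,4) x cols[0,8) = 4x8
Op 2 fold_down: fold axis h@2; visible region now rows[2,4) x cols[0,8) = 2x8
Op 3 fold_left: fold axis v@4; visible region now rows[2,4) x cols[0,4) = 2x4
Op 4 cut(1, 1): punch at orig (3,1); cuts so far [(3, 1)]; region rows[2,4) x cols[0,4) = 2x4
Op 5 cut(0, 3): punch at orig (2,3); cuts so far [(2, 3), (3, 1)]; region rows[2,4) x cols[0,4) = 2x4
Op 6 cut(1, 3): punch at orig (3,3); cuts so far [(2, 3), (3, 1), (3, 3)]; region rows[2,4) x cols[0,4) = 2x4
Op 7 cut(0, 1): punch at orig (2,1); cuts so far [(2, 1), (2, 3), (3, 1), (3, 3)]; region rows[2,4) x cols[0,4) = 2x4
Unfold 1 (reflect across v@4): 8 holes -> [(2, 1), (2, 3), (2, 4), (2, 6), (3, 1), (3, 3), (3, 4), (3, 6)]
Unfold 2 (reflect across h@2): 16 holes -> [(0, 1), (0, 3), (0, 4), (0, 6), (1, 1), (1, 3), (1, 4), (1, 6), (2, 1), (2, 3), (2, 4), (2, 6), (3, 1), (3, 3), (3, 4), (3, 6)]
Unfold 3 (reflect across h@4): 32 holes -> [(0, 1), (0, 3), (0, 4), (0, 6), (1, 1), (1, 3), (1, 4), (1, 6), (2, 1), (2, 3), (2, 4), (2, 6), (3, 1), (3, 3), (3, 4), (3, 6), (4, 1), (4, 3), (4, 4), (4, 6), (5, 1), (5, 3), (5, 4), (5, 6), (6, 1), (6, 3), (6, 4), (6, 6), (7, 1), (7, 3), (7, 4), (7, 6)]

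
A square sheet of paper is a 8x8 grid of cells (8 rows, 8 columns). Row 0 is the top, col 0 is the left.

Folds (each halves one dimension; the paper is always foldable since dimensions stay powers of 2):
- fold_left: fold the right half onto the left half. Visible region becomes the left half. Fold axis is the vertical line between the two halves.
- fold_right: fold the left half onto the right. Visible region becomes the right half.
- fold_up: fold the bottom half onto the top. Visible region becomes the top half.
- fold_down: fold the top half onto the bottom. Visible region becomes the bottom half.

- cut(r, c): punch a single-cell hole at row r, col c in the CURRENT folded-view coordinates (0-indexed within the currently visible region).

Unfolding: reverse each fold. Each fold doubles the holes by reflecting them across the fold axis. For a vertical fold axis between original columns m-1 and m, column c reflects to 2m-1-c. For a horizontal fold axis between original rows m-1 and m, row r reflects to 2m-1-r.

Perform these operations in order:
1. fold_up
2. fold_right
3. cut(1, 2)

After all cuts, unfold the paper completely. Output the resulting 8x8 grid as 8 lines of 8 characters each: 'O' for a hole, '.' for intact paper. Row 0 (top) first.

Answer: ........
.O....O.
........
........
........
........
.O....O.
........

Derivation:
Op 1 fold_up: fold axis h@4; visible region now rows[0,4) x cols[0,8) = 4x8
Op 2 fold_right: fold axis v@4; visible region now rows[0,4) x cols[4,8) = 4x4
Op 3 cut(1, 2): punch at orig (1,6); cuts so far [(1, 6)]; region rows[0,4) x cols[4,8) = 4x4
Unfold 1 (reflect across v@4): 2 holes -> [(1, 1), (1, 6)]
Unfold 2 (reflect across h@4): 4 holes -> [(1, 1), (1, 6), (6, 1), (6, 6)]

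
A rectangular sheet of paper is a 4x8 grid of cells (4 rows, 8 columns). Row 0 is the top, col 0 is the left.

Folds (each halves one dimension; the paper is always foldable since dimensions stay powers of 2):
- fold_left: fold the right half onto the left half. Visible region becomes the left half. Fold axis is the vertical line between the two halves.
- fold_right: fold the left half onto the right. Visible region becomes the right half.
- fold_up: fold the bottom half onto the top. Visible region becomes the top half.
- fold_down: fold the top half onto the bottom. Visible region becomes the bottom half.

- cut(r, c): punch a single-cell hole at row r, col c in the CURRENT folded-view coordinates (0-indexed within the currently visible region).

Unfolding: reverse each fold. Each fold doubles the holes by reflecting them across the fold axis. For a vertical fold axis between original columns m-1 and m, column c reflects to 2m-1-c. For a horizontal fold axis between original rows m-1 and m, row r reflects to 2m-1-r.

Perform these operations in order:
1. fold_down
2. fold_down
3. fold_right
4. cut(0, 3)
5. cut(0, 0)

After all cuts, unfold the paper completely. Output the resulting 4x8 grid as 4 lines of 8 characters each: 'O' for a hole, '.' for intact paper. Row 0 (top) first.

Op 1 fold_down: fold axis h@2; visible region now rows[2,4) x cols[0,8) = 2x8
Op 2 fold_down: fold axis h@3; visible region now rows[3,4) x cols[0,8) = 1x8
Op 3 fold_right: fold axis v@4; visible region now rows[3,4) x cols[4,8) = 1x4
Op 4 cut(0, 3): punch at orig (3,7); cuts so far [(3, 7)]; region rows[3,4) x cols[4,8) = 1x4
Op 5 cut(0, 0): punch at orig (3,4); cuts so far [(3, 4), (3, 7)]; region rows[3,4) x cols[4,8) = 1x4
Unfold 1 (reflect across v@4): 4 holes -> [(3, 0), (3, 3), (3, 4), (3, 7)]
Unfold 2 (reflect across h@3): 8 holes -> [(2, 0), (2, 3), (2, 4), (2, 7), (3, 0), (3, 3), (3, 4), (3, 7)]
Unfold 3 (reflect across h@2): 16 holes -> [(0, 0), (0, 3), (0, 4), (0, 7), (1, 0), (1, 3), (1, 4), (1, 7), (2, 0), (2, 3), (2, 4), (2, 7), (3, 0), (3, 3), (3, 4), (3, 7)]

Answer: O..OO..O
O..OO..O
O..OO..O
O..OO..O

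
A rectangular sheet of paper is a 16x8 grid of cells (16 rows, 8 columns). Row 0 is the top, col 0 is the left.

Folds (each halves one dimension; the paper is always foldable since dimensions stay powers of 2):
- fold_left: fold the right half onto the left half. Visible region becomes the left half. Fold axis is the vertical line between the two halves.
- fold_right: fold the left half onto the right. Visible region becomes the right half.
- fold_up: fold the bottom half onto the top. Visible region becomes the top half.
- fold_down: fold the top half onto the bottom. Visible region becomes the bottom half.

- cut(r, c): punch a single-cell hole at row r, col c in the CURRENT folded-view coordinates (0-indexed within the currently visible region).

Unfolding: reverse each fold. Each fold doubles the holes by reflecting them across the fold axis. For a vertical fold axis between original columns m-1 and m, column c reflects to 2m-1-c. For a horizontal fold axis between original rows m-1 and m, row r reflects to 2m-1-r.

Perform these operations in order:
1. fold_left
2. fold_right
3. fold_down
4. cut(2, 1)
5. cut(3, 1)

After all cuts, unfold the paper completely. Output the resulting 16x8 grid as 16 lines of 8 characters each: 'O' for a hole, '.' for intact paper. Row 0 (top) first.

Answer: ........
........
........
........
O..OO..O
O..OO..O
........
........
........
........
O..OO..O
O..OO..O
........
........
........
........

Derivation:
Op 1 fold_left: fold axis v@4; visible region now rows[0,16) x cols[0,4) = 16x4
Op 2 fold_right: fold axis v@2; visible region now rows[0,16) x cols[2,4) = 16x2
Op 3 fold_down: fold axis h@8; visible region now rows[8,16) x cols[2,4) = 8x2
Op 4 cut(2, 1): punch at orig (10,3); cuts so far [(10, 3)]; region rows[8,16) x cols[2,4) = 8x2
Op 5 cut(3, 1): punch at orig (11,3); cuts so far [(10, 3), (11, 3)]; region rows[8,16) x cols[2,4) = 8x2
Unfold 1 (reflect across h@8): 4 holes -> [(4, 3), (5, 3), (10, 3), (11, 3)]
Unfold 2 (reflect across v@2): 8 holes -> [(4, 0), (4, 3), (5, 0), (5, 3), (10, 0), (10, 3), (11, 0), (11, 3)]
Unfold 3 (reflect across v@4): 16 holes -> [(4, 0), (4, 3), (4, 4), (4, 7), (5, 0), (5, 3), (5, 4), (5, 7), (10, 0), (10, 3), (10, 4), (10, 7), (11, 0), (11, 3), (11, 4), (11, 7)]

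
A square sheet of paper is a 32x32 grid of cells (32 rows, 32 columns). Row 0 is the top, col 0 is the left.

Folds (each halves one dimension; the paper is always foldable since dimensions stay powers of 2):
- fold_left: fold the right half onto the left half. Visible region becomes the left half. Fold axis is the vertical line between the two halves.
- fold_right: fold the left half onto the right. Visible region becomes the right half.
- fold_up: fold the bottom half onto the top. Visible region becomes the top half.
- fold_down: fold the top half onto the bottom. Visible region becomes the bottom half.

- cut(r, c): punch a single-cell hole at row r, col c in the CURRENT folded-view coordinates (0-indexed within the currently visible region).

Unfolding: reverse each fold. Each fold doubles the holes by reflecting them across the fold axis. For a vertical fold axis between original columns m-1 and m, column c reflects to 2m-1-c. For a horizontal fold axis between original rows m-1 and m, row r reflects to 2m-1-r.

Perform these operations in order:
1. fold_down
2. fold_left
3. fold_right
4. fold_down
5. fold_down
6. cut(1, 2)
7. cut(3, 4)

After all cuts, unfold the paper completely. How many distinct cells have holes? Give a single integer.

Op 1 fold_down: fold axis h@16; visible region now rows[16,32) x cols[0,32) = 16x32
Op 2 fold_left: fold axis v@16; visible region now rows[16,32) x cols[0,16) = 16x16
Op 3 fold_right: fold axis v@8; visible region now rows[16,32) x cols[8,16) = 16x8
Op 4 fold_down: fold axis h@24; visible region now rows[24,32) x cols[8,16) = 8x8
Op 5 fold_down: fold axis h@28; visible region now rows[28,32) x cols[8,16) = 4x8
Op 6 cut(1, 2): punch at orig (29,10); cuts so far [(29, 10)]; region rows[28,32) x cols[8,16) = 4x8
Op 7 cut(3, 4): punch at orig (31,12); cuts so far [(29, 10), (31, 12)]; region rows[28,32) x cols[8,16) = 4x8
Unfold 1 (reflect across h@28): 4 holes -> [(24, 12), (26, 10), (29, 10), (31, 12)]
Unfold 2 (reflect across h@24): 8 holes -> [(16, 12), (18, 10), (21, 10), (23, 12), (24, 12), (26, 10), (29, 10), (31, 12)]
Unfold 3 (reflect across v@8): 16 holes -> [(16, 3), (16, 12), (18, 5), (18, 10), (21, 5), (21, 10), (23, 3), (23, 12), (24, 3), (24, 12), (26, 5), (26, 10), (29, 5), (29, 10), (31, 3), (31, 12)]
Unfold 4 (reflect across v@16): 32 holes -> [(16, 3), (16, 12), (16, 19), (16, 28), (18, 5), (18, 10), (18, 21), (18, 26), (21, 5), (21, 10), (21, 21), (21, 26), (23, 3), (23, 12), (23, 19), (23, 28), (24, 3), (24, 12), (24, 19), (24, 28), (26, 5), (26, 10), (26, 21), (26, 26), (29, 5), (29, 10), (29, 21), (29, 26), (31, 3), (31, 12), (31, 19), (31, 28)]
Unfold 5 (reflect across h@16): 64 holes -> [(0, 3), (0, 12), (0, 19), (0, 28), (2, 5), (2, 10), (2, 21), (2, 26), (5, 5), (5, 10), (5, 21), (5, 26), (7, 3), (7, 12), (7, 19), (7, 28), (8, 3), (8, 12), (8, 19), (8, 28), (10, 5), (10, 10), (10, 21), (10, 26), (13, 5), (13, 10), (13, 21), (13, 26), (15, 3), (15, 12), (15, 19), (15, 28), (16, 3), (16, 12), (16, 19), (16, 28), (18, 5), (18, 10), (18, 21), (18, 26), (21, 5), (21, 10), (21, 21), (21, 26), (23, 3), (23, 12), (23, 19), (23, 28), (24, 3), (24, 12), (24, 19), (24, 28), (26, 5), (26, 10), (26, 21), (26, 26), (29, 5), (29, 10), (29, 21), (29, 26), (31, 3), (31, 12), (31, 19), (31, 28)]

Answer: 64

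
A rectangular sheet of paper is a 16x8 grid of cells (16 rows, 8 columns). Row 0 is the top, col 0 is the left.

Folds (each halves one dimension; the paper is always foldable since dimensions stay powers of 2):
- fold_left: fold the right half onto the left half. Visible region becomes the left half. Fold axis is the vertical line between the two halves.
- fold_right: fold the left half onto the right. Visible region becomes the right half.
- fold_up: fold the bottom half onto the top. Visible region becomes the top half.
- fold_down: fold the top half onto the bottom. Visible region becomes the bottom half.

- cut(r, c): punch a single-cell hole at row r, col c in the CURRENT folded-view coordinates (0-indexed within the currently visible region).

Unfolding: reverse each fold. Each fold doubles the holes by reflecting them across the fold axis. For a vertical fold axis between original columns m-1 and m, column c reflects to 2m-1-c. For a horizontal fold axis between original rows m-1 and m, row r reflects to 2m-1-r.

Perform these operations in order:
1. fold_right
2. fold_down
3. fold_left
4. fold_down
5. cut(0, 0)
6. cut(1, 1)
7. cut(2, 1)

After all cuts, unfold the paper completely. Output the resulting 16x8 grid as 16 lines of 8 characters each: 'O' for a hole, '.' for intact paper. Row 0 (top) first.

Answer: ........
.OO..OO.
.OO..OO.
O..OO..O
O..OO..O
.OO..OO.
.OO..OO.
........
........
.OO..OO.
.OO..OO.
O..OO..O
O..OO..O
.OO..OO.
.OO..OO.
........

Derivation:
Op 1 fold_right: fold axis v@4; visible region now rows[0,16) x cols[4,8) = 16x4
Op 2 fold_down: fold axis h@8; visible region now rows[8,16) x cols[4,8) = 8x4
Op 3 fold_left: fold axis v@6; visible region now rows[8,16) x cols[4,6) = 8x2
Op 4 fold_down: fold axis h@12; visible region now rows[12,16) x cols[4,6) = 4x2
Op 5 cut(0, 0): punch at orig (12,4); cuts so far [(12, 4)]; region rows[12,16) x cols[4,6) = 4x2
Op 6 cut(1, 1): punch at orig (13,5); cuts so far [(12, 4), (13, 5)]; region rows[12,16) x cols[4,6) = 4x2
Op 7 cut(2, 1): punch at orig (14,5); cuts so far [(12, 4), (13, 5), (14, 5)]; region rows[12,16) x cols[4,6) = 4x2
Unfold 1 (reflect across h@12): 6 holes -> [(9, 5), (10, 5), (11, 4), (12, 4), (13, 5), (14, 5)]
Unfold 2 (reflect across v@6): 12 holes -> [(9, 5), (9, 6), (10, 5), (10, 6), (11, 4), (11, 7), (12, 4), (12, 7), (13, 5), (13, 6), (14, 5), (14, 6)]
Unfold 3 (reflect across h@8): 24 holes -> [(1, 5), (1, 6), (2, 5), (2, 6), (3, 4), (3, 7), (4, 4), (4, 7), (5, 5), (5, 6), (6, 5), (6, 6), (9, 5), (9, 6), (10, 5), (10, 6), (11, 4), (11, 7), (12, 4), (12, 7), (13, 5), (13, 6), (14, 5), (14, 6)]
Unfold 4 (reflect across v@4): 48 holes -> [(1, 1), (1, 2), (1, 5), (1, 6), (2, 1), (2, 2), (2, 5), (2, 6), (3, 0), (3, 3), (3, 4), (3, 7), (4, 0), (4, 3), (4, 4), (4, 7), (5, 1), (5, 2), (5, 5), (5, 6), (6, 1), (6, 2), (6, 5), (6, 6), (9, 1), (9, 2), (9, 5), (9, 6), (10, 1), (10, 2), (10, 5), (10, 6), (11, 0), (11, 3), (11, 4), (11, 7), (12, 0), (12, 3), (12, 4), (12, 7), (13, 1), (13, 2), (13, 5), (13, 6), (14, 1), (14, 2), (14, 5), (14, 6)]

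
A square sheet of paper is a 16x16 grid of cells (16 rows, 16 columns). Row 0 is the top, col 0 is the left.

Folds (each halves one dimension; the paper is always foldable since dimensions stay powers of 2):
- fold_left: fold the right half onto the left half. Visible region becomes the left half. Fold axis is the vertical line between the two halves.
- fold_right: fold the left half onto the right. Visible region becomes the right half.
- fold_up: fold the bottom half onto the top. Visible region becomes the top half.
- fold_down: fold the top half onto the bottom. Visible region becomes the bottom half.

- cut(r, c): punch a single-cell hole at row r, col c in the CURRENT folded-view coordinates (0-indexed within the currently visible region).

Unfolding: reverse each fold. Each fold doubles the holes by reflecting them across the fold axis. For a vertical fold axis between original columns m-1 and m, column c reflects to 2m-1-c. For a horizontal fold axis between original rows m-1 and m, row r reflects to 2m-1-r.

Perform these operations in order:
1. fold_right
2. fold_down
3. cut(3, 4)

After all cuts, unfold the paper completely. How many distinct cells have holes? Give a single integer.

Answer: 4

Derivation:
Op 1 fold_right: fold axis v@8; visible region now rows[0,16) x cols[8,16) = 16x8
Op 2 fold_down: fold axis h@8; visible region now rows[8,16) x cols[8,16) = 8x8
Op 3 cut(3, 4): punch at orig (11,12); cuts so far [(11, 12)]; region rows[8,16) x cols[8,16) = 8x8
Unfold 1 (reflect across h@8): 2 holes -> [(4, 12), (11, 12)]
Unfold 2 (reflect across v@8): 4 holes -> [(4, 3), (4, 12), (11, 3), (11, 12)]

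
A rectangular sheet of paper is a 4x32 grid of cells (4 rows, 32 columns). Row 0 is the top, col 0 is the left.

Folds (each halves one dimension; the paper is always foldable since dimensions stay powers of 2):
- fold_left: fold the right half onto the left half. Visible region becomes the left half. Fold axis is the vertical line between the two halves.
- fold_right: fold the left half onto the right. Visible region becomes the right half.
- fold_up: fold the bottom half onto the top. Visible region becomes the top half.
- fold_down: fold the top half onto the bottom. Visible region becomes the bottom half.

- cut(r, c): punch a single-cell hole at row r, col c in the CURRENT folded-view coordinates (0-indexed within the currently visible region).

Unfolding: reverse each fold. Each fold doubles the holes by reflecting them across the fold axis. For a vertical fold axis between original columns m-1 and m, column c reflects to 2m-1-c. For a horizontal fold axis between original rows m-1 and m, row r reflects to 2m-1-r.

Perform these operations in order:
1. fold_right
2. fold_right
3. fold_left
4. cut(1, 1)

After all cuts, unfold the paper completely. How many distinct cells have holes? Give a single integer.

Answer: 8

Derivation:
Op 1 fold_right: fold axis v@16; visible region now rows[0,4) x cols[16,32) = 4x16
Op 2 fold_right: fold axis v@24; visible region now rows[0,4) x cols[24,32) = 4x8
Op 3 fold_left: fold axis v@28; visible region now rows[0,4) x cols[24,28) = 4x4
Op 4 cut(1, 1): punch at orig (1,25); cuts so far [(1, 25)]; region rows[0,4) x cols[24,28) = 4x4
Unfold 1 (reflect across v@28): 2 holes -> [(1, 25), (1, 30)]
Unfold 2 (reflect across v@24): 4 holes -> [(1, 17), (1, 22), (1, 25), (1, 30)]
Unfold 3 (reflect across v@16): 8 holes -> [(1, 1), (1, 6), (1, 9), (1, 14), (1, 17), (1, 22), (1, 25), (1, 30)]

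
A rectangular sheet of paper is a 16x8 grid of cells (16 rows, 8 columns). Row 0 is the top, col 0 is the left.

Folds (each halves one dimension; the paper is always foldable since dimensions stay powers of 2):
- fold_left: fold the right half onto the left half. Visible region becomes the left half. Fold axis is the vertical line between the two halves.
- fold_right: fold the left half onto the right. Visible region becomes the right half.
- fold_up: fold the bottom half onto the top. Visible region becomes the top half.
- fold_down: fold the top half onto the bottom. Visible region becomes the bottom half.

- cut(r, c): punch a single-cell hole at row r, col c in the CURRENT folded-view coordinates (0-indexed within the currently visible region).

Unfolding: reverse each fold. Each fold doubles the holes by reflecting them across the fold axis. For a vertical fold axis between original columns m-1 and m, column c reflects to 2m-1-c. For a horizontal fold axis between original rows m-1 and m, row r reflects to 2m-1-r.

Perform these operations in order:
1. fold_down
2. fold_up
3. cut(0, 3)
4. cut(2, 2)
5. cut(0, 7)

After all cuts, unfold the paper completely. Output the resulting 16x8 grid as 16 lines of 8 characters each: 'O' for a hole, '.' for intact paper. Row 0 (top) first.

Op 1 fold_down: fold axis h@8; visible region now rows[8,16) x cols[0,8) = 8x8
Op 2 fold_up: fold axis h@12; visible region now rows[8,12) x cols[0,8) = 4x8
Op 3 cut(0, 3): punch at orig (8,3); cuts so far [(8, 3)]; region rows[8,12) x cols[0,8) = 4x8
Op 4 cut(2, 2): punch at orig (10,2); cuts so far [(8, 3), (10, 2)]; region rows[8,12) x cols[0,8) = 4x8
Op 5 cut(0, 7): punch at orig (8,7); cuts so far [(8, 3), (8, 7), (10, 2)]; region rows[8,12) x cols[0,8) = 4x8
Unfold 1 (reflect across h@12): 6 holes -> [(8, 3), (8, 7), (10, 2), (13, 2), (15, 3), (15, 7)]
Unfold 2 (reflect across h@8): 12 holes -> [(0, 3), (0, 7), (2, 2), (5, 2), (7, 3), (7, 7), (8, 3), (8, 7), (10, 2), (13, 2), (15, 3), (15, 7)]

Answer: ...O...O
........
..O.....
........
........
..O.....
........
...O...O
...O...O
........
..O.....
........
........
..O.....
........
...O...O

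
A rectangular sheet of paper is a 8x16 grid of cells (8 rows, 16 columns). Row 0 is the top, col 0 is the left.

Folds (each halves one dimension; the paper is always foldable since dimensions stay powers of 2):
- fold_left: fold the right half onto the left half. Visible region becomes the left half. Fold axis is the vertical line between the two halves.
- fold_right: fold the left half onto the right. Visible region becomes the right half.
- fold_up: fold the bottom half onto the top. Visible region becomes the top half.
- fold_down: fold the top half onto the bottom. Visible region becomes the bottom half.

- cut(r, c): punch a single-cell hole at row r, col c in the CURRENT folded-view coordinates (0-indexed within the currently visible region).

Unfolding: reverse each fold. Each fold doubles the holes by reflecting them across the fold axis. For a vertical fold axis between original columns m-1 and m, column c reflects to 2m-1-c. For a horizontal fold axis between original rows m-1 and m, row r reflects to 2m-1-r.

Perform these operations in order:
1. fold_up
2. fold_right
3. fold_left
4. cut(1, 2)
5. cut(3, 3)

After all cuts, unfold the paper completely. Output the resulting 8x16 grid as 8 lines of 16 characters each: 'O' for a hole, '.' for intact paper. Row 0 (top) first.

Op 1 fold_up: fold axis h@4; visible region now rows[0,4) x cols[0,16) = 4x16
Op 2 fold_right: fold axis v@8; visible region now rows[0,4) x cols[8,16) = 4x8
Op 3 fold_left: fold axis v@12; visible region now rows[0,4) x cols[8,12) = 4x4
Op 4 cut(1, 2): punch at orig (1,10); cuts so far [(1, 10)]; region rows[0,4) x cols[8,12) = 4x4
Op 5 cut(3, 3): punch at orig (3,11); cuts so far [(1, 10), (3, 11)]; region rows[0,4) x cols[8,12) = 4x4
Unfold 1 (reflect across v@12): 4 holes -> [(1, 10), (1, 13), (3, 11), (3, 12)]
Unfold 2 (reflect across v@8): 8 holes -> [(1, 2), (1, 5), (1, 10), (1, 13), (3, 3), (3, 4), (3, 11), (3, 12)]
Unfold 3 (reflect across h@4): 16 holes -> [(1, 2), (1, 5), (1, 10), (1, 13), (3, 3), (3, 4), (3, 11), (3, 12), (4, 3), (4, 4), (4, 11), (4, 12), (6, 2), (6, 5), (6, 10), (6, 13)]

Answer: ................
..O..O....O..O..
................
...OO......OO...
...OO......OO...
................
..O..O....O..O..
................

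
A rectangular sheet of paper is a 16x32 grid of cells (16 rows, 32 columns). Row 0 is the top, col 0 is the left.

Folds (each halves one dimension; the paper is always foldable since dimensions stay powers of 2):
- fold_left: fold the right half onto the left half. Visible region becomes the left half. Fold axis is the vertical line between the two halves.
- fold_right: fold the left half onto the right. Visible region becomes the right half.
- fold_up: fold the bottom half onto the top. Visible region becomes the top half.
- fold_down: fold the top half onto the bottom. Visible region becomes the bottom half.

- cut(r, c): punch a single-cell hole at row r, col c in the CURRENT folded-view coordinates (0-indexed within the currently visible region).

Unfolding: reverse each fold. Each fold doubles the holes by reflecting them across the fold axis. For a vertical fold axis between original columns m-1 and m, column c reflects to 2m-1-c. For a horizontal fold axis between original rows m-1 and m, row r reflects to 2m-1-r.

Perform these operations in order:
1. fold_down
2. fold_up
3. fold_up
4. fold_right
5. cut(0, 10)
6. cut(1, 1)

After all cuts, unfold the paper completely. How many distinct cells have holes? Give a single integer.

Answer: 32

Derivation:
Op 1 fold_down: fold axis h@8; visible region now rows[8,16) x cols[0,32) = 8x32
Op 2 fold_up: fold axis h@12; visible region now rows[8,12) x cols[0,32) = 4x32
Op 3 fold_up: fold axis h@10; visible region now rows[8,10) x cols[0,32) = 2x32
Op 4 fold_right: fold axis v@16; visible region now rows[8,10) x cols[16,32) = 2x16
Op 5 cut(0, 10): punch at orig (8,26); cuts so far [(8, 26)]; region rows[8,10) x cols[16,32) = 2x16
Op 6 cut(1, 1): punch at orig (9,17); cuts so far [(8, 26), (9, 17)]; region rows[8,10) x cols[16,32) = 2x16
Unfold 1 (reflect across v@16): 4 holes -> [(8, 5), (8, 26), (9, 14), (9, 17)]
Unfold 2 (reflect across h@10): 8 holes -> [(8, 5), (8, 26), (9, 14), (9, 17), (10, 14), (10, 17), (11, 5), (11, 26)]
Unfold 3 (reflect across h@12): 16 holes -> [(8, 5), (8, 26), (9, 14), (9, 17), (10, 14), (10, 17), (11, 5), (11, 26), (12, 5), (12, 26), (13, 14), (13, 17), (14, 14), (14, 17), (15, 5), (15, 26)]
Unfold 4 (reflect across h@8): 32 holes -> [(0, 5), (0, 26), (1, 14), (1, 17), (2, 14), (2, 17), (3, 5), (3, 26), (4, 5), (4, 26), (5, 14), (5, 17), (6, 14), (6, 17), (7, 5), (7, 26), (8, 5), (8, 26), (9, 14), (9, 17), (10, 14), (10, 17), (11, 5), (11, 26), (12, 5), (12, 26), (13, 14), (13, 17), (14, 14), (14, 17), (15, 5), (15, 26)]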